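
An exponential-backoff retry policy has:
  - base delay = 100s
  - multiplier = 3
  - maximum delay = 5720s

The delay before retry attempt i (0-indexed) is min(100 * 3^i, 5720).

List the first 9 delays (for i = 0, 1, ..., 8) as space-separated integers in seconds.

Computing each delay:
  i=0: min(100*3^0, 5720) = 100
  i=1: min(100*3^1, 5720) = 300
  i=2: min(100*3^2, 5720) = 900
  i=3: min(100*3^3, 5720) = 2700
  i=4: min(100*3^4, 5720) = 5720
  i=5: min(100*3^5, 5720) = 5720
  i=6: min(100*3^6, 5720) = 5720
  i=7: min(100*3^7, 5720) = 5720
  i=8: min(100*3^8, 5720) = 5720

Answer: 100 300 900 2700 5720 5720 5720 5720 5720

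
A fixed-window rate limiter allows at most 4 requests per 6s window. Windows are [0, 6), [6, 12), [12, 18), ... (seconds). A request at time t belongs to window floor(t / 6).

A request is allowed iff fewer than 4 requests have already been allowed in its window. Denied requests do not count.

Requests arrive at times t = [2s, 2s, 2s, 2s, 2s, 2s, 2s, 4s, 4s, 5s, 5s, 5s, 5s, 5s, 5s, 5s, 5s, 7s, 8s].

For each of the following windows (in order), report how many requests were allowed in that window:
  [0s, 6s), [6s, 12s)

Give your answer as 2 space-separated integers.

Answer: 4 2

Derivation:
Processing requests:
  req#1 t=2s (window 0): ALLOW
  req#2 t=2s (window 0): ALLOW
  req#3 t=2s (window 0): ALLOW
  req#4 t=2s (window 0): ALLOW
  req#5 t=2s (window 0): DENY
  req#6 t=2s (window 0): DENY
  req#7 t=2s (window 0): DENY
  req#8 t=4s (window 0): DENY
  req#9 t=4s (window 0): DENY
  req#10 t=5s (window 0): DENY
  req#11 t=5s (window 0): DENY
  req#12 t=5s (window 0): DENY
  req#13 t=5s (window 0): DENY
  req#14 t=5s (window 0): DENY
  req#15 t=5s (window 0): DENY
  req#16 t=5s (window 0): DENY
  req#17 t=5s (window 0): DENY
  req#18 t=7s (window 1): ALLOW
  req#19 t=8s (window 1): ALLOW

Allowed counts by window: 4 2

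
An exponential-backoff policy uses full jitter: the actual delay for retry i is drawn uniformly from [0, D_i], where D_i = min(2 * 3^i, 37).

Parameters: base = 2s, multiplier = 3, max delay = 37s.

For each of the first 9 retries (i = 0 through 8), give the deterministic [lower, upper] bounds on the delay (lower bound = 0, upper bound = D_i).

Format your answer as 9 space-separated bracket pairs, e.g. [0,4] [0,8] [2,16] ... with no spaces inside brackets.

Computing bounds per retry:
  i=0: D_i=min(2*3^0,37)=2, bounds=[0,2]
  i=1: D_i=min(2*3^1,37)=6, bounds=[0,6]
  i=2: D_i=min(2*3^2,37)=18, bounds=[0,18]
  i=3: D_i=min(2*3^3,37)=37, bounds=[0,37]
  i=4: D_i=min(2*3^4,37)=37, bounds=[0,37]
  i=5: D_i=min(2*3^5,37)=37, bounds=[0,37]
  i=6: D_i=min(2*3^6,37)=37, bounds=[0,37]
  i=7: D_i=min(2*3^7,37)=37, bounds=[0,37]
  i=8: D_i=min(2*3^8,37)=37, bounds=[0,37]

Answer: [0,2] [0,6] [0,18] [0,37] [0,37] [0,37] [0,37] [0,37] [0,37]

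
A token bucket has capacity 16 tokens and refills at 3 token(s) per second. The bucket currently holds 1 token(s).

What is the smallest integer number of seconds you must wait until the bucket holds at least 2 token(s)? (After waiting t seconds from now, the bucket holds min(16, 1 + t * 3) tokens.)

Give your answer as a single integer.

Need 1 + t * 3 >= 2, so t >= 1/3.
Smallest integer t = ceil(1/3) = 1.

Answer: 1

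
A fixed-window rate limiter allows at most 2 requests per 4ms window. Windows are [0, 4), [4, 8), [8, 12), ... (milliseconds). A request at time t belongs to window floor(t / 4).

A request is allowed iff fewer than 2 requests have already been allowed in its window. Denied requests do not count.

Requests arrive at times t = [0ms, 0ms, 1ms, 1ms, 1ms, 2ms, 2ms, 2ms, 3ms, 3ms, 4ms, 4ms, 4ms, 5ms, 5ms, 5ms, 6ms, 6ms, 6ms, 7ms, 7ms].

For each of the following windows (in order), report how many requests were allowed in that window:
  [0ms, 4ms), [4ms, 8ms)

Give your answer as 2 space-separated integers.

Processing requests:
  req#1 t=0ms (window 0): ALLOW
  req#2 t=0ms (window 0): ALLOW
  req#3 t=1ms (window 0): DENY
  req#4 t=1ms (window 0): DENY
  req#5 t=1ms (window 0): DENY
  req#6 t=2ms (window 0): DENY
  req#7 t=2ms (window 0): DENY
  req#8 t=2ms (window 0): DENY
  req#9 t=3ms (window 0): DENY
  req#10 t=3ms (window 0): DENY
  req#11 t=4ms (window 1): ALLOW
  req#12 t=4ms (window 1): ALLOW
  req#13 t=4ms (window 1): DENY
  req#14 t=5ms (window 1): DENY
  req#15 t=5ms (window 1): DENY
  req#16 t=5ms (window 1): DENY
  req#17 t=6ms (window 1): DENY
  req#18 t=6ms (window 1): DENY
  req#19 t=6ms (window 1): DENY
  req#20 t=7ms (window 1): DENY
  req#21 t=7ms (window 1): DENY

Allowed counts by window: 2 2

Answer: 2 2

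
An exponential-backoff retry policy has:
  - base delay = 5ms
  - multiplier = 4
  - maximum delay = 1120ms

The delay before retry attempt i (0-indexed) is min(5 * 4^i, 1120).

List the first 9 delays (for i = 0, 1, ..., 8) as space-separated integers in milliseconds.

Answer: 5 20 80 320 1120 1120 1120 1120 1120

Derivation:
Computing each delay:
  i=0: min(5*4^0, 1120) = 5
  i=1: min(5*4^1, 1120) = 20
  i=2: min(5*4^2, 1120) = 80
  i=3: min(5*4^3, 1120) = 320
  i=4: min(5*4^4, 1120) = 1120
  i=5: min(5*4^5, 1120) = 1120
  i=6: min(5*4^6, 1120) = 1120
  i=7: min(5*4^7, 1120) = 1120
  i=8: min(5*4^8, 1120) = 1120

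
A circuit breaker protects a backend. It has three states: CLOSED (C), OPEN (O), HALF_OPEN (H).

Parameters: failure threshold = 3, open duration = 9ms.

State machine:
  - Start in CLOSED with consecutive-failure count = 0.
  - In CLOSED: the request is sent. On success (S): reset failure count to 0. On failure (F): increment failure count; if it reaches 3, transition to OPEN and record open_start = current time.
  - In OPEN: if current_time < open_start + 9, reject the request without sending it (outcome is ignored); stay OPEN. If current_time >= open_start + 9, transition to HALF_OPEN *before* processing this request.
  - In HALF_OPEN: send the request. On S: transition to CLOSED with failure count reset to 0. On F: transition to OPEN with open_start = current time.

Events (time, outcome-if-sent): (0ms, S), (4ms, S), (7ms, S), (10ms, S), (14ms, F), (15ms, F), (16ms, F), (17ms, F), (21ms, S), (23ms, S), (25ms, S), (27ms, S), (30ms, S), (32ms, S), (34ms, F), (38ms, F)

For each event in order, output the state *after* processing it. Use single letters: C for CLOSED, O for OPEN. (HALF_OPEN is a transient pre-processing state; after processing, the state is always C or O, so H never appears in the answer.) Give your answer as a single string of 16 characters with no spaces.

State after each event:
  event#1 t=0ms outcome=S: state=CLOSED
  event#2 t=4ms outcome=S: state=CLOSED
  event#3 t=7ms outcome=S: state=CLOSED
  event#4 t=10ms outcome=S: state=CLOSED
  event#5 t=14ms outcome=F: state=CLOSED
  event#6 t=15ms outcome=F: state=CLOSED
  event#7 t=16ms outcome=F: state=OPEN
  event#8 t=17ms outcome=F: state=OPEN
  event#9 t=21ms outcome=S: state=OPEN
  event#10 t=23ms outcome=S: state=OPEN
  event#11 t=25ms outcome=S: state=CLOSED
  event#12 t=27ms outcome=S: state=CLOSED
  event#13 t=30ms outcome=S: state=CLOSED
  event#14 t=32ms outcome=S: state=CLOSED
  event#15 t=34ms outcome=F: state=CLOSED
  event#16 t=38ms outcome=F: state=CLOSED

Answer: CCCCCCOOOOCCCCCC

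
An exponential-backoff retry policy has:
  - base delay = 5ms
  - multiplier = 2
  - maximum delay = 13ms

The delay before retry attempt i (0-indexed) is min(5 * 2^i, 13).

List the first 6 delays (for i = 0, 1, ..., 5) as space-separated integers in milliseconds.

Computing each delay:
  i=0: min(5*2^0, 13) = 5
  i=1: min(5*2^1, 13) = 10
  i=2: min(5*2^2, 13) = 13
  i=3: min(5*2^3, 13) = 13
  i=4: min(5*2^4, 13) = 13
  i=5: min(5*2^5, 13) = 13

Answer: 5 10 13 13 13 13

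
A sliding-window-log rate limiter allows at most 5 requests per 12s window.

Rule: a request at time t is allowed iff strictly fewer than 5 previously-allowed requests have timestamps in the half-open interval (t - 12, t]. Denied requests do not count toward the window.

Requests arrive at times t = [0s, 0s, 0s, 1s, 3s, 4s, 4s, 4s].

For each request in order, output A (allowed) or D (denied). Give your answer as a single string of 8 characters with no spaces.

Answer: AAAAADDD

Derivation:
Tracking allowed requests in the window:
  req#1 t=0s: ALLOW
  req#2 t=0s: ALLOW
  req#3 t=0s: ALLOW
  req#4 t=1s: ALLOW
  req#5 t=3s: ALLOW
  req#6 t=4s: DENY
  req#7 t=4s: DENY
  req#8 t=4s: DENY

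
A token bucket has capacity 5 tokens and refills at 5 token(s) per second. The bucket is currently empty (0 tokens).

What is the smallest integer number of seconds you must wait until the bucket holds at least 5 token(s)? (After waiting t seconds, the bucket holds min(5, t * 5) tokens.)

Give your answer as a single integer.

Need t * 5 >= 5, so t >= 5/5.
Smallest integer t = ceil(5/5) = 1.

Answer: 1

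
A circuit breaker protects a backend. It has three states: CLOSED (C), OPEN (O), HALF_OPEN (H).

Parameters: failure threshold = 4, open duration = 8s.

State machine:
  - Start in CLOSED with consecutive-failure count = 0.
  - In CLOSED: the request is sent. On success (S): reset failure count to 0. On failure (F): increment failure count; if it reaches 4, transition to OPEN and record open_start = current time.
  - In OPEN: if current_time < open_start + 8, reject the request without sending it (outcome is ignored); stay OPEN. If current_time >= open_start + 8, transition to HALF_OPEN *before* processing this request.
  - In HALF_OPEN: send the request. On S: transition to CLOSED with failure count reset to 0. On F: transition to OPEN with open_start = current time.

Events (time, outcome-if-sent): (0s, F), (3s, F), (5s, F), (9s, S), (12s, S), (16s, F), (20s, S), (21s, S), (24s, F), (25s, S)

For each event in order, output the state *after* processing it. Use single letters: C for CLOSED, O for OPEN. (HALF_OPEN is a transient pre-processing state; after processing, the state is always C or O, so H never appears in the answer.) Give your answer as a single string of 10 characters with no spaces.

Answer: CCCCCCCCCC

Derivation:
State after each event:
  event#1 t=0s outcome=F: state=CLOSED
  event#2 t=3s outcome=F: state=CLOSED
  event#3 t=5s outcome=F: state=CLOSED
  event#4 t=9s outcome=S: state=CLOSED
  event#5 t=12s outcome=S: state=CLOSED
  event#6 t=16s outcome=F: state=CLOSED
  event#7 t=20s outcome=S: state=CLOSED
  event#8 t=21s outcome=S: state=CLOSED
  event#9 t=24s outcome=F: state=CLOSED
  event#10 t=25s outcome=S: state=CLOSED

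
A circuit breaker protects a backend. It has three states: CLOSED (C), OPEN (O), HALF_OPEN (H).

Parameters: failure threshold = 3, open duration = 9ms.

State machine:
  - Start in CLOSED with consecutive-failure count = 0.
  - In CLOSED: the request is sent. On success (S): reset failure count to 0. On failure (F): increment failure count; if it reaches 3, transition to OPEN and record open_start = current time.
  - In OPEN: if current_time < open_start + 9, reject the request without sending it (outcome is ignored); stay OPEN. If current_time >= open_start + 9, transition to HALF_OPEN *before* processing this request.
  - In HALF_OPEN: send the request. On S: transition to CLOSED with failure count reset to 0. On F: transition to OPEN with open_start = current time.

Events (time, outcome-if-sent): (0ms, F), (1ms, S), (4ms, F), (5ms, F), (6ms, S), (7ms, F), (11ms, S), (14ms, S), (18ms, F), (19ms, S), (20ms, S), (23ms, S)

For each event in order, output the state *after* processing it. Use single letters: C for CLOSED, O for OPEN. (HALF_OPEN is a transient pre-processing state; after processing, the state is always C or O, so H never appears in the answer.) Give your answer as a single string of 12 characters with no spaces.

Answer: CCCCCCCCCCCC

Derivation:
State after each event:
  event#1 t=0ms outcome=F: state=CLOSED
  event#2 t=1ms outcome=S: state=CLOSED
  event#3 t=4ms outcome=F: state=CLOSED
  event#4 t=5ms outcome=F: state=CLOSED
  event#5 t=6ms outcome=S: state=CLOSED
  event#6 t=7ms outcome=F: state=CLOSED
  event#7 t=11ms outcome=S: state=CLOSED
  event#8 t=14ms outcome=S: state=CLOSED
  event#9 t=18ms outcome=F: state=CLOSED
  event#10 t=19ms outcome=S: state=CLOSED
  event#11 t=20ms outcome=S: state=CLOSED
  event#12 t=23ms outcome=S: state=CLOSED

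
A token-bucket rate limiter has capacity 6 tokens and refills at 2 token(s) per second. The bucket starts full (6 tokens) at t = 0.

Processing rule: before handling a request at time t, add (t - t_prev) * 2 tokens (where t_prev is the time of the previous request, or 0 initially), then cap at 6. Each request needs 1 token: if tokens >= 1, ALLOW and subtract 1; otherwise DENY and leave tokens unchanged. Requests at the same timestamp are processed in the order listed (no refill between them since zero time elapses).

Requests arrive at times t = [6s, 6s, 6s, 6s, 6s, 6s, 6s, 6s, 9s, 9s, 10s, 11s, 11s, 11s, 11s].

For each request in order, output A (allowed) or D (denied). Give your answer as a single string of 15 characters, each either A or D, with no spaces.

Simulating step by step:
  req#1 t=6s: ALLOW
  req#2 t=6s: ALLOW
  req#3 t=6s: ALLOW
  req#4 t=6s: ALLOW
  req#5 t=6s: ALLOW
  req#6 t=6s: ALLOW
  req#7 t=6s: DENY
  req#8 t=6s: DENY
  req#9 t=9s: ALLOW
  req#10 t=9s: ALLOW
  req#11 t=10s: ALLOW
  req#12 t=11s: ALLOW
  req#13 t=11s: ALLOW
  req#14 t=11s: ALLOW
  req#15 t=11s: ALLOW

Answer: AAAAAADDAAAAAAA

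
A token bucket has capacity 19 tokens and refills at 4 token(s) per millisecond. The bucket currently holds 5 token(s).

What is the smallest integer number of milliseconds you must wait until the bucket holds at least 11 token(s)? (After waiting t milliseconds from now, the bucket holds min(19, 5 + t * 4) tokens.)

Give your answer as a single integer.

Need 5 + t * 4 >= 11, so t >= 6/4.
Smallest integer t = ceil(6/4) = 2.

Answer: 2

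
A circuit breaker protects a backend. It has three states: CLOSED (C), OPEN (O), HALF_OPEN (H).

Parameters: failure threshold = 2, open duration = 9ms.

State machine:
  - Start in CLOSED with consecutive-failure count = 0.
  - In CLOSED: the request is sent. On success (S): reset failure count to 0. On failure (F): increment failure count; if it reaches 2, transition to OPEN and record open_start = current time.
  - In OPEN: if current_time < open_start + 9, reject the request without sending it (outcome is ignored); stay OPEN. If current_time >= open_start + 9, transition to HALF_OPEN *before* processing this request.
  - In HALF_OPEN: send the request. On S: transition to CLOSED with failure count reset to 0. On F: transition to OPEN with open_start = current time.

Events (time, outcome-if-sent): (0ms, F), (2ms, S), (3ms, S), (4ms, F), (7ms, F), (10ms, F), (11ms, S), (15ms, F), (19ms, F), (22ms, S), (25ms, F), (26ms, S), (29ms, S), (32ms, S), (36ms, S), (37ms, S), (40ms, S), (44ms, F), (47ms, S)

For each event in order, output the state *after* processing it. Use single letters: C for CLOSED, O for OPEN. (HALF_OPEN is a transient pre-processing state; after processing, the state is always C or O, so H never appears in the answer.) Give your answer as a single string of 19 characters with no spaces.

State after each event:
  event#1 t=0ms outcome=F: state=CLOSED
  event#2 t=2ms outcome=S: state=CLOSED
  event#3 t=3ms outcome=S: state=CLOSED
  event#4 t=4ms outcome=F: state=CLOSED
  event#5 t=7ms outcome=F: state=OPEN
  event#6 t=10ms outcome=F: state=OPEN
  event#7 t=11ms outcome=S: state=OPEN
  event#8 t=15ms outcome=F: state=OPEN
  event#9 t=19ms outcome=F: state=OPEN
  event#10 t=22ms outcome=S: state=OPEN
  event#11 t=25ms outcome=F: state=OPEN
  event#12 t=26ms outcome=S: state=OPEN
  event#13 t=29ms outcome=S: state=CLOSED
  event#14 t=32ms outcome=S: state=CLOSED
  event#15 t=36ms outcome=S: state=CLOSED
  event#16 t=37ms outcome=S: state=CLOSED
  event#17 t=40ms outcome=S: state=CLOSED
  event#18 t=44ms outcome=F: state=CLOSED
  event#19 t=47ms outcome=S: state=CLOSED

Answer: CCCCOOOOOOOOCCCCCCC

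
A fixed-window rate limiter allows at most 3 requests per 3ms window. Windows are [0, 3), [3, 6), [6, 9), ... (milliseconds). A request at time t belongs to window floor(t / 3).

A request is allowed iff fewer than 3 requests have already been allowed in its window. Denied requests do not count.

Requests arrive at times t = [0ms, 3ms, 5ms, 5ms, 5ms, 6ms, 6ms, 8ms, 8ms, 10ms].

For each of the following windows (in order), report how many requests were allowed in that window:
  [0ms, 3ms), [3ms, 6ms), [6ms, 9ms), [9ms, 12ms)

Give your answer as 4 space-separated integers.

Processing requests:
  req#1 t=0ms (window 0): ALLOW
  req#2 t=3ms (window 1): ALLOW
  req#3 t=5ms (window 1): ALLOW
  req#4 t=5ms (window 1): ALLOW
  req#5 t=5ms (window 1): DENY
  req#6 t=6ms (window 2): ALLOW
  req#7 t=6ms (window 2): ALLOW
  req#8 t=8ms (window 2): ALLOW
  req#9 t=8ms (window 2): DENY
  req#10 t=10ms (window 3): ALLOW

Allowed counts by window: 1 3 3 1

Answer: 1 3 3 1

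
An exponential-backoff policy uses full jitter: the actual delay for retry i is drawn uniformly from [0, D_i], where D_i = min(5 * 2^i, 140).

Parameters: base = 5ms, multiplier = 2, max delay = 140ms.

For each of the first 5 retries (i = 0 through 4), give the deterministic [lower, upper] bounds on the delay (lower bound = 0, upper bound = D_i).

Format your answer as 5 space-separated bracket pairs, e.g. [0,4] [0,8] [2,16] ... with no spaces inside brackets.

Computing bounds per retry:
  i=0: D_i=min(5*2^0,140)=5, bounds=[0,5]
  i=1: D_i=min(5*2^1,140)=10, bounds=[0,10]
  i=2: D_i=min(5*2^2,140)=20, bounds=[0,20]
  i=3: D_i=min(5*2^3,140)=40, bounds=[0,40]
  i=4: D_i=min(5*2^4,140)=80, bounds=[0,80]

Answer: [0,5] [0,10] [0,20] [0,40] [0,80]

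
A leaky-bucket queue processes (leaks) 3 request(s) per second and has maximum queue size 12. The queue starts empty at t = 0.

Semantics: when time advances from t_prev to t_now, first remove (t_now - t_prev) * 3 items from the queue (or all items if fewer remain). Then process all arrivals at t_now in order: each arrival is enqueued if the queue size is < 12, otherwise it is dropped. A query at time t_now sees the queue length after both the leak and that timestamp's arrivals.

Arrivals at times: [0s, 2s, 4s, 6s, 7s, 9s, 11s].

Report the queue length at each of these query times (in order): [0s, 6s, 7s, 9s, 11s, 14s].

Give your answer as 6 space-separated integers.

Queue lengths at query times:
  query t=0s: backlog = 1
  query t=6s: backlog = 1
  query t=7s: backlog = 1
  query t=9s: backlog = 1
  query t=11s: backlog = 1
  query t=14s: backlog = 0

Answer: 1 1 1 1 1 0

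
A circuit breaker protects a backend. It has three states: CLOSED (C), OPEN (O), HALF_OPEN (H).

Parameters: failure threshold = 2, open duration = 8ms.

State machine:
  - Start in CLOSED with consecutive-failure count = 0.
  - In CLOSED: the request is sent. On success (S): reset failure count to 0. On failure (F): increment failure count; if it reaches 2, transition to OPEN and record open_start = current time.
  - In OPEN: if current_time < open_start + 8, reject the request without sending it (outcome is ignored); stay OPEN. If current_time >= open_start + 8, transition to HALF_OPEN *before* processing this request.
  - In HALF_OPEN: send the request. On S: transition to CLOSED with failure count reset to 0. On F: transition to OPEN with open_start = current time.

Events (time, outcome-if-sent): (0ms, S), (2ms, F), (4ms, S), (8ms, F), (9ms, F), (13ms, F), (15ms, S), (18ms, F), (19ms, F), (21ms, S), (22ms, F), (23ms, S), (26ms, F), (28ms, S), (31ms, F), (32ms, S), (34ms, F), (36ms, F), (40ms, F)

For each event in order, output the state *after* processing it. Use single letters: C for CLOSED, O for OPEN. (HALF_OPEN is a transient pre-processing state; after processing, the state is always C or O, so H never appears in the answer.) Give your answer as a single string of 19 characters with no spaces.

State after each event:
  event#1 t=0ms outcome=S: state=CLOSED
  event#2 t=2ms outcome=F: state=CLOSED
  event#3 t=4ms outcome=S: state=CLOSED
  event#4 t=8ms outcome=F: state=CLOSED
  event#5 t=9ms outcome=F: state=OPEN
  event#6 t=13ms outcome=F: state=OPEN
  event#7 t=15ms outcome=S: state=OPEN
  event#8 t=18ms outcome=F: state=OPEN
  event#9 t=19ms outcome=F: state=OPEN
  event#10 t=21ms outcome=S: state=OPEN
  event#11 t=22ms outcome=F: state=OPEN
  event#12 t=23ms outcome=S: state=OPEN
  event#13 t=26ms outcome=F: state=OPEN
  event#14 t=28ms outcome=S: state=OPEN
  event#15 t=31ms outcome=F: state=OPEN
  event#16 t=32ms outcome=S: state=OPEN
  event#17 t=34ms outcome=F: state=OPEN
  event#18 t=36ms outcome=F: state=OPEN
  event#19 t=40ms outcome=F: state=OPEN

Answer: CCCCOOOOOOOOOOOOOOO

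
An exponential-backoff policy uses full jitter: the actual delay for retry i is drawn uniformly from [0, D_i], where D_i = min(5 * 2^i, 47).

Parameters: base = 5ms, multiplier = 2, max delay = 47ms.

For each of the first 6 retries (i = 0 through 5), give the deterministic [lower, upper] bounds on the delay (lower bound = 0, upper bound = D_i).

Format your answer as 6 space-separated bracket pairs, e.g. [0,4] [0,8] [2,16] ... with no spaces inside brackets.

Answer: [0,5] [0,10] [0,20] [0,40] [0,47] [0,47]

Derivation:
Computing bounds per retry:
  i=0: D_i=min(5*2^0,47)=5, bounds=[0,5]
  i=1: D_i=min(5*2^1,47)=10, bounds=[0,10]
  i=2: D_i=min(5*2^2,47)=20, bounds=[0,20]
  i=3: D_i=min(5*2^3,47)=40, bounds=[0,40]
  i=4: D_i=min(5*2^4,47)=47, bounds=[0,47]
  i=5: D_i=min(5*2^5,47)=47, bounds=[0,47]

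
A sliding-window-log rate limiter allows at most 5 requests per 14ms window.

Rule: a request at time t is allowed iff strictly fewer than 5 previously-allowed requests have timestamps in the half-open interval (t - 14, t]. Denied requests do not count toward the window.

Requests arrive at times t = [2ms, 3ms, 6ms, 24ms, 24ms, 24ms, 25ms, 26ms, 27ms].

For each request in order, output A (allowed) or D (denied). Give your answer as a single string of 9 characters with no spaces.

Tracking allowed requests in the window:
  req#1 t=2ms: ALLOW
  req#2 t=3ms: ALLOW
  req#3 t=6ms: ALLOW
  req#4 t=24ms: ALLOW
  req#5 t=24ms: ALLOW
  req#6 t=24ms: ALLOW
  req#7 t=25ms: ALLOW
  req#8 t=26ms: ALLOW
  req#9 t=27ms: DENY

Answer: AAAAAAAAD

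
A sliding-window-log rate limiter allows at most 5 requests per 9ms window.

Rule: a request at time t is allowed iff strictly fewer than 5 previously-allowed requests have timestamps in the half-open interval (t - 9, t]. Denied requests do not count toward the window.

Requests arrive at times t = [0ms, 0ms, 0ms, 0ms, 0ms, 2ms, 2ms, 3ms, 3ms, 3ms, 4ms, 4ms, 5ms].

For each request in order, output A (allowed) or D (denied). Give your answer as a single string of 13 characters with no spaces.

Answer: AAAAADDDDDDDD

Derivation:
Tracking allowed requests in the window:
  req#1 t=0ms: ALLOW
  req#2 t=0ms: ALLOW
  req#3 t=0ms: ALLOW
  req#4 t=0ms: ALLOW
  req#5 t=0ms: ALLOW
  req#6 t=2ms: DENY
  req#7 t=2ms: DENY
  req#8 t=3ms: DENY
  req#9 t=3ms: DENY
  req#10 t=3ms: DENY
  req#11 t=4ms: DENY
  req#12 t=4ms: DENY
  req#13 t=5ms: DENY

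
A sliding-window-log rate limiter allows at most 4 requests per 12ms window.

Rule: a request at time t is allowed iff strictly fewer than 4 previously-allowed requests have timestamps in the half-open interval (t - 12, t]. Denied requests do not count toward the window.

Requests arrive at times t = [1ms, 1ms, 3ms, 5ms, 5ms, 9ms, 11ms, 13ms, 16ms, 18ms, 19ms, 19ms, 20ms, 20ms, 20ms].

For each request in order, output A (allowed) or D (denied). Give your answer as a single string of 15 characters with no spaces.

Answer: AAAADDDAAAADDDD

Derivation:
Tracking allowed requests in the window:
  req#1 t=1ms: ALLOW
  req#2 t=1ms: ALLOW
  req#3 t=3ms: ALLOW
  req#4 t=5ms: ALLOW
  req#5 t=5ms: DENY
  req#6 t=9ms: DENY
  req#7 t=11ms: DENY
  req#8 t=13ms: ALLOW
  req#9 t=16ms: ALLOW
  req#10 t=18ms: ALLOW
  req#11 t=19ms: ALLOW
  req#12 t=19ms: DENY
  req#13 t=20ms: DENY
  req#14 t=20ms: DENY
  req#15 t=20ms: DENY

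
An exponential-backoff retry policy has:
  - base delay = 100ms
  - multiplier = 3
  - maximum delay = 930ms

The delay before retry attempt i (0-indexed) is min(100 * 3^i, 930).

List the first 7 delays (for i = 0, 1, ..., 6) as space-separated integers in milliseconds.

Answer: 100 300 900 930 930 930 930

Derivation:
Computing each delay:
  i=0: min(100*3^0, 930) = 100
  i=1: min(100*3^1, 930) = 300
  i=2: min(100*3^2, 930) = 900
  i=3: min(100*3^3, 930) = 930
  i=4: min(100*3^4, 930) = 930
  i=5: min(100*3^5, 930) = 930
  i=6: min(100*3^6, 930) = 930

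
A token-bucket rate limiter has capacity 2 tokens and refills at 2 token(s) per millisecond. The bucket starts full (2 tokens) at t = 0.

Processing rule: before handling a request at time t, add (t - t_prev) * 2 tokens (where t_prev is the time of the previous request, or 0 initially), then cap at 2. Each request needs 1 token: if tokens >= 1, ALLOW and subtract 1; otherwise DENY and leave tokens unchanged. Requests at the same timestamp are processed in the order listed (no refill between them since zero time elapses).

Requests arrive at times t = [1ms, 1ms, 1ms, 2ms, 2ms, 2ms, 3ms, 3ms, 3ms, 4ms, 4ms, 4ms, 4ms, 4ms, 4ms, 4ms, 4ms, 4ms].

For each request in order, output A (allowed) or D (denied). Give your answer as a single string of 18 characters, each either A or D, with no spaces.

Simulating step by step:
  req#1 t=1ms: ALLOW
  req#2 t=1ms: ALLOW
  req#3 t=1ms: DENY
  req#4 t=2ms: ALLOW
  req#5 t=2ms: ALLOW
  req#6 t=2ms: DENY
  req#7 t=3ms: ALLOW
  req#8 t=3ms: ALLOW
  req#9 t=3ms: DENY
  req#10 t=4ms: ALLOW
  req#11 t=4ms: ALLOW
  req#12 t=4ms: DENY
  req#13 t=4ms: DENY
  req#14 t=4ms: DENY
  req#15 t=4ms: DENY
  req#16 t=4ms: DENY
  req#17 t=4ms: DENY
  req#18 t=4ms: DENY

Answer: AADAADAADAADDDDDDD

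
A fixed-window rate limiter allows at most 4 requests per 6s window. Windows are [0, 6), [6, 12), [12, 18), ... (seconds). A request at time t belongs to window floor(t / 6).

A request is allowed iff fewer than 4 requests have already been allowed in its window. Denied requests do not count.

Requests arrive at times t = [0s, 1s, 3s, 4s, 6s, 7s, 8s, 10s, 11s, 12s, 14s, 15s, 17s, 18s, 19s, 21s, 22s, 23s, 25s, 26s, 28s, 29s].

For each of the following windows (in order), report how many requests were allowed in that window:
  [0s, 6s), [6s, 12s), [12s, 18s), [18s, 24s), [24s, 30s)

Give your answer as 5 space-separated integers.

Answer: 4 4 4 4 4

Derivation:
Processing requests:
  req#1 t=0s (window 0): ALLOW
  req#2 t=1s (window 0): ALLOW
  req#3 t=3s (window 0): ALLOW
  req#4 t=4s (window 0): ALLOW
  req#5 t=6s (window 1): ALLOW
  req#6 t=7s (window 1): ALLOW
  req#7 t=8s (window 1): ALLOW
  req#8 t=10s (window 1): ALLOW
  req#9 t=11s (window 1): DENY
  req#10 t=12s (window 2): ALLOW
  req#11 t=14s (window 2): ALLOW
  req#12 t=15s (window 2): ALLOW
  req#13 t=17s (window 2): ALLOW
  req#14 t=18s (window 3): ALLOW
  req#15 t=19s (window 3): ALLOW
  req#16 t=21s (window 3): ALLOW
  req#17 t=22s (window 3): ALLOW
  req#18 t=23s (window 3): DENY
  req#19 t=25s (window 4): ALLOW
  req#20 t=26s (window 4): ALLOW
  req#21 t=28s (window 4): ALLOW
  req#22 t=29s (window 4): ALLOW

Allowed counts by window: 4 4 4 4 4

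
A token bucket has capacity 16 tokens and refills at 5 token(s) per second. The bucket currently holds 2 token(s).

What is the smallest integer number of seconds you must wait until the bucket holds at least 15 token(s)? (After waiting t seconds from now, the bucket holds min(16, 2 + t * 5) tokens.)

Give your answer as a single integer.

Need 2 + t * 5 >= 15, so t >= 13/5.
Smallest integer t = ceil(13/5) = 3.

Answer: 3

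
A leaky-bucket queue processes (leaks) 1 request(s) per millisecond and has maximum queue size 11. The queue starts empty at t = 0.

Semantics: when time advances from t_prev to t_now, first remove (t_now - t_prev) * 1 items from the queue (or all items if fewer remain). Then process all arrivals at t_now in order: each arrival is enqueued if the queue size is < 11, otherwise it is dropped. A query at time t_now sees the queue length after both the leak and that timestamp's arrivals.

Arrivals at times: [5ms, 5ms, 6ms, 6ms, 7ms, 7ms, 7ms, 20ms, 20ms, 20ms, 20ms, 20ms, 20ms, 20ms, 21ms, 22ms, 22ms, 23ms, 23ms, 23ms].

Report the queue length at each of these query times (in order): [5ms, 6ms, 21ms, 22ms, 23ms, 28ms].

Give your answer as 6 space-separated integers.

Queue lengths at query times:
  query t=5ms: backlog = 2
  query t=6ms: backlog = 3
  query t=21ms: backlog = 7
  query t=22ms: backlog = 8
  query t=23ms: backlog = 10
  query t=28ms: backlog = 5

Answer: 2 3 7 8 10 5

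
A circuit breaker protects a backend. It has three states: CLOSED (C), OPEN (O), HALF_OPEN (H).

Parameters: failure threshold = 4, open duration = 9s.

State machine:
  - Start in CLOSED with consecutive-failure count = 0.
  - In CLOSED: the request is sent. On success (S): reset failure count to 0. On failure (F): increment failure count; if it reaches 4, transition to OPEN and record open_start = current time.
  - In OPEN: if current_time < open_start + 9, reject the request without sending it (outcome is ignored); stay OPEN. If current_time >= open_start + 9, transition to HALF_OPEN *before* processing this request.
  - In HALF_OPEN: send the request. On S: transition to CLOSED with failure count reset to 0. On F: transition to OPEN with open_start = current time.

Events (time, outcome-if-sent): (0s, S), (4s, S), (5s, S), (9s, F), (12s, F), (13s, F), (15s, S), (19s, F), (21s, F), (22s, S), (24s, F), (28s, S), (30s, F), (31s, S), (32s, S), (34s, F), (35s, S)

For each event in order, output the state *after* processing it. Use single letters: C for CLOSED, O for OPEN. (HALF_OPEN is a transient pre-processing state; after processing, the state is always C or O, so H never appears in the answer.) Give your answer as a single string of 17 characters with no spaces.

State after each event:
  event#1 t=0s outcome=S: state=CLOSED
  event#2 t=4s outcome=S: state=CLOSED
  event#3 t=5s outcome=S: state=CLOSED
  event#4 t=9s outcome=F: state=CLOSED
  event#5 t=12s outcome=F: state=CLOSED
  event#6 t=13s outcome=F: state=CLOSED
  event#7 t=15s outcome=S: state=CLOSED
  event#8 t=19s outcome=F: state=CLOSED
  event#9 t=21s outcome=F: state=CLOSED
  event#10 t=22s outcome=S: state=CLOSED
  event#11 t=24s outcome=F: state=CLOSED
  event#12 t=28s outcome=S: state=CLOSED
  event#13 t=30s outcome=F: state=CLOSED
  event#14 t=31s outcome=S: state=CLOSED
  event#15 t=32s outcome=S: state=CLOSED
  event#16 t=34s outcome=F: state=CLOSED
  event#17 t=35s outcome=S: state=CLOSED

Answer: CCCCCCCCCCCCCCCCC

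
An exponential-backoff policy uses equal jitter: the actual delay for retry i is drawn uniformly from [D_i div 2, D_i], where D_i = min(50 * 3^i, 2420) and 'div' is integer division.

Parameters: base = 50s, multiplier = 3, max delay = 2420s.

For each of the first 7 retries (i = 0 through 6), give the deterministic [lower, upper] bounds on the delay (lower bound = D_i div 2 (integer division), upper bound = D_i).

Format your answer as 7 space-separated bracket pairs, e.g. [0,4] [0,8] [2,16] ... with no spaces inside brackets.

Computing bounds per retry:
  i=0: D_i=min(50*3^0,2420)=50, bounds=[25,50]
  i=1: D_i=min(50*3^1,2420)=150, bounds=[75,150]
  i=2: D_i=min(50*3^2,2420)=450, bounds=[225,450]
  i=3: D_i=min(50*3^3,2420)=1350, bounds=[675,1350]
  i=4: D_i=min(50*3^4,2420)=2420, bounds=[1210,2420]
  i=5: D_i=min(50*3^5,2420)=2420, bounds=[1210,2420]
  i=6: D_i=min(50*3^6,2420)=2420, bounds=[1210,2420]

Answer: [25,50] [75,150] [225,450] [675,1350] [1210,2420] [1210,2420] [1210,2420]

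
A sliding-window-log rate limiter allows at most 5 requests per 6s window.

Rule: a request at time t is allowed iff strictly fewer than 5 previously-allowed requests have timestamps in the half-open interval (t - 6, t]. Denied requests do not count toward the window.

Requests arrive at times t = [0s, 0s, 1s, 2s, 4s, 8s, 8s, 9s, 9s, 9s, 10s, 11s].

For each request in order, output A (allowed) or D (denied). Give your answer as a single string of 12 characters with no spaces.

Tracking allowed requests in the window:
  req#1 t=0s: ALLOW
  req#2 t=0s: ALLOW
  req#3 t=1s: ALLOW
  req#4 t=2s: ALLOW
  req#5 t=4s: ALLOW
  req#6 t=8s: ALLOW
  req#7 t=8s: ALLOW
  req#8 t=9s: ALLOW
  req#9 t=9s: ALLOW
  req#10 t=9s: DENY
  req#11 t=10s: ALLOW
  req#12 t=11s: DENY

Answer: AAAAAAAAADAD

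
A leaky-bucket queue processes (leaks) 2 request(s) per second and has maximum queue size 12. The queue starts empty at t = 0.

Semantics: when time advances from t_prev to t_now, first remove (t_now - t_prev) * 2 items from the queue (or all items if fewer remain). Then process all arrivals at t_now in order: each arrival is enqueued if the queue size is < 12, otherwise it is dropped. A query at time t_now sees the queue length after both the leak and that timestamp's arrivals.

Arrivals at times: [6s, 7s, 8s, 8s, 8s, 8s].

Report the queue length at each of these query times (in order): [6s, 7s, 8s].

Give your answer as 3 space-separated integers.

Answer: 1 1 4

Derivation:
Queue lengths at query times:
  query t=6s: backlog = 1
  query t=7s: backlog = 1
  query t=8s: backlog = 4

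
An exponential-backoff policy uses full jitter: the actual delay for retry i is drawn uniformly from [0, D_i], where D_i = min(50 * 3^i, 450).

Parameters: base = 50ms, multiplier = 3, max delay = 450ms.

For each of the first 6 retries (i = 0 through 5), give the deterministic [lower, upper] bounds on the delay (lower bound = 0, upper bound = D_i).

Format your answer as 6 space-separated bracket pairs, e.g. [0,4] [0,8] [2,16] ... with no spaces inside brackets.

Computing bounds per retry:
  i=0: D_i=min(50*3^0,450)=50, bounds=[0,50]
  i=1: D_i=min(50*3^1,450)=150, bounds=[0,150]
  i=2: D_i=min(50*3^2,450)=450, bounds=[0,450]
  i=3: D_i=min(50*3^3,450)=450, bounds=[0,450]
  i=4: D_i=min(50*3^4,450)=450, bounds=[0,450]
  i=5: D_i=min(50*3^5,450)=450, bounds=[0,450]

Answer: [0,50] [0,150] [0,450] [0,450] [0,450] [0,450]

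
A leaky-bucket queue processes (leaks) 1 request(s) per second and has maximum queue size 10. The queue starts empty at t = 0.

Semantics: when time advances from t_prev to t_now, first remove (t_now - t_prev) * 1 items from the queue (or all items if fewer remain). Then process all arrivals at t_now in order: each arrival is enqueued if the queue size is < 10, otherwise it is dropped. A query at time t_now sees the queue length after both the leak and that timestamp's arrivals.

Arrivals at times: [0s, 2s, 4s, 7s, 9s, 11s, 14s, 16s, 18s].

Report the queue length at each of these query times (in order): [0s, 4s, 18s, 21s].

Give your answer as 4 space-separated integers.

Queue lengths at query times:
  query t=0s: backlog = 1
  query t=4s: backlog = 1
  query t=18s: backlog = 1
  query t=21s: backlog = 0

Answer: 1 1 1 0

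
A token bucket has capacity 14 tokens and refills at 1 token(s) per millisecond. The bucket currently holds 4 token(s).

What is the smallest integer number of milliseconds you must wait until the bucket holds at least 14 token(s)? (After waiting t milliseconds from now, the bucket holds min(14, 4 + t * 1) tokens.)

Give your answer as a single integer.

Answer: 10

Derivation:
Need 4 + t * 1 >= 14, so t >= 10/1.
Smallest integer t = ceil(10/1) = 10.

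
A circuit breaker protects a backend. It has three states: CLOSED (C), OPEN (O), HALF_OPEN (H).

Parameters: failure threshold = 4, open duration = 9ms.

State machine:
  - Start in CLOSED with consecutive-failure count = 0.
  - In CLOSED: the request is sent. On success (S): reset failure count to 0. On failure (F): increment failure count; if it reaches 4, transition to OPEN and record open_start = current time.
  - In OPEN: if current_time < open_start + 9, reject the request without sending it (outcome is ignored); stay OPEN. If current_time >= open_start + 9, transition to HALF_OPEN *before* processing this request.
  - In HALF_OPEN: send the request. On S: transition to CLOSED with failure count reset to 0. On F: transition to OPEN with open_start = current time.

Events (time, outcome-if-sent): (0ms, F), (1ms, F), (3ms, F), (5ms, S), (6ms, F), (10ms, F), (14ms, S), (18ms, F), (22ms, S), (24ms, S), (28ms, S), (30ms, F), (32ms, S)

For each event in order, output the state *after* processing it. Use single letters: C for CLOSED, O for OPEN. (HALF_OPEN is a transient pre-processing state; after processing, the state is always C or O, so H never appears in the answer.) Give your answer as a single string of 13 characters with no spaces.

Answer: CCCCCCCCCCCCC

Derivation:
State after each event:
  event#1 t=0ms outcome=F: state=CLOSED
  event#2 t=1ms outcome=F: state=CLOSED
  event#3 t=3ms outcome=F: state=CLOSED
  event#4 t=5ms outcome=S: state=CLOSED
  event#5 t=6ms outcome=F: state=CLOSED
  event#6 t=10ms outcome=F: state=CLOSED
  event#7 t=14ms outcome=S: state=CLOSED
  event#8 t=18ms outcome=F: state=CLOSED
  event#9 t=22ms outcome=S: state=CLOSED
  event#10 t=24ms outcome=S: state=CLOSED
  event#11 t=28ms outcome=S: state=CLOSED
  event#12 t=30ms outcome=F: state=CLOSED
  event#13 t=32ms outcome=S: state=CLOSED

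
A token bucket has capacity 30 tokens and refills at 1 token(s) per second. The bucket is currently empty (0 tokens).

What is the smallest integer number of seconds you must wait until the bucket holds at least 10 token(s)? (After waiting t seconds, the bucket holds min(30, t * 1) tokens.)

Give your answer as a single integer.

Answer: 10

Derivation:
Need t * 1 >= 10, so t >= 10/1.
Smallest integer t = ceil(10/1) = 10.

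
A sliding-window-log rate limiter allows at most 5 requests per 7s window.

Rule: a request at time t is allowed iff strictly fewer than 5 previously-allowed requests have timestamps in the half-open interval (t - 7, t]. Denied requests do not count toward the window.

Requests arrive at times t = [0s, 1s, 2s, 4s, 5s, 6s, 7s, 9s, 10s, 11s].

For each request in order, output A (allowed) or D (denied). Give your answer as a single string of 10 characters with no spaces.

Tracking allowed requests in the window:
  req#1 t=0s: ALLOW
  req#2 t=1s: ALLOW
  req#3 t=2s: ALLOW
  req#4 t=4s: ALLOW
  req#5 t=5s: ALLOW
  req#6 t=6s: DENY
  req#7 t=7s: ALLOW
  req#8 t=9s: ALLOW
  req#9 t=10s: ALLOW
  req#10 t=11s: ALLOW

Answer: AAAAADAAAA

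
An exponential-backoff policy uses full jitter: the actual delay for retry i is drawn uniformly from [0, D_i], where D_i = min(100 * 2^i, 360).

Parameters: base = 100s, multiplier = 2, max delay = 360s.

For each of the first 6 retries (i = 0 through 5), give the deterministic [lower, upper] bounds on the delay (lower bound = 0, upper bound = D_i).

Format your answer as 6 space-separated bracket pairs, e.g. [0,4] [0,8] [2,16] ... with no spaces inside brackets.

Computing bounds per retry:
  i=0: D_i=min(100*2^0,360)=100, bounds=[0,100]
  i=1: D_i=min(100*2^1,360)=200, bounds=[0,200]
  i=2: D_i=min(100*2^2,360)=360, bounds=[0,360]
  i=3: D_i=min(100*2^3,360)=360, bounds=[0,360]
  i=4: D_i=min(100*2^4,360)=360, bounds=[0,360]
  i=5: D_i=min(100*2^5,360)=360, bounds=[0,360]

Answer: [0,100] [0,200] [0,360] [0,360] [0,360] [0,360]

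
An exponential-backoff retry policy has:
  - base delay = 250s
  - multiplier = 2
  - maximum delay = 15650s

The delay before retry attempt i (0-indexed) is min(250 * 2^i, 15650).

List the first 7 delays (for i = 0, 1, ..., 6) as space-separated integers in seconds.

Computing each delay:
  i=0: min(250*2^0, 15650) = 250
  i=1: min(250*2^1, 15650) = 500
  i=2: min(250*2^2, 15650) = 1000
  i=3: min(250*2^3, 15650) = 2000
  i=4: min(250*2^4, 15650) = 4000
  i=5: min(250*2^5, 15650) = 8000
  i=6: min(250*2^6, 15650) = 15650

Answer: 250 500 1000 2000 4000 8000 15650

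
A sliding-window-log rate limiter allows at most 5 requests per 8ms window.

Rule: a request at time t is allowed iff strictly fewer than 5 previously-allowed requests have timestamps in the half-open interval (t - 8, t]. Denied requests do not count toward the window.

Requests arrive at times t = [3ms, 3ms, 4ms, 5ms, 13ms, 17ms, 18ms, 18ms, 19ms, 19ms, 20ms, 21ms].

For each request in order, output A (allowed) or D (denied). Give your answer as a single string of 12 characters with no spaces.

Tracking allowed requests in the window:
  req#1 t=3ms: ALLOW
  req#2 t=3ms: ALLOW
  req#3 t=4ms: ALLOW
  req#4 t=5ms: ALLOW
  req#5 t=13ms: ALLOW
  req#6 t=17ms: ALLOW
  req#7 t=18ms: ALLOW
  req#8 t=18ms: ALLOW
  req#9 t=19ms: ALLOW
  req#10 t=19ms: DENY
  req#11 t=20ms: DENY
  req#12 t=21ms: ALLOW

Answer: AAAAAAAAADDA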